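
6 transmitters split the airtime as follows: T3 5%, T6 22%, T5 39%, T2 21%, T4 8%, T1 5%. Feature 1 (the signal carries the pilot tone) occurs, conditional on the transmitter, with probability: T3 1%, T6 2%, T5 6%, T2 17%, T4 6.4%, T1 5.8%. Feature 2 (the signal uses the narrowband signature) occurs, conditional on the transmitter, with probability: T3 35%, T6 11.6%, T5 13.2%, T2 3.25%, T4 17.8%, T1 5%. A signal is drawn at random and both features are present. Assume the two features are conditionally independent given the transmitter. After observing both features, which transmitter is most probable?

T5

Compute prior × likelihood for every hypothesis:
  T3: 0.05 × 0.01 × 0.35 = 0.000175
  T6: 0.22 × 0.02 × 0.116 = 0.0005104
  T5: 0.39 × 0.06 × 0.132 = 0.0030888
  T2: 0.21 × 0.17 × 0.0325 = 0.00116025
  T4: 0.08 × 0.064 × 0.178 = 0.00091136
  T1: 0.05 × 0.058 × 0.05 = 0.000145
Sum = 0.00599081.
Largest term belongs to T5, so T5 is most probable.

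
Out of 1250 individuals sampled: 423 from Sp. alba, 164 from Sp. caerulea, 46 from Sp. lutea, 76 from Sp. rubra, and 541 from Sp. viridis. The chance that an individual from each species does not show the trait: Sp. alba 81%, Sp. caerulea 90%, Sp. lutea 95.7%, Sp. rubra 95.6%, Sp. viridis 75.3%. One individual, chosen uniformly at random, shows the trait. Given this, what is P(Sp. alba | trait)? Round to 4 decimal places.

Taking complements, P(trait | each) = Sp. alba 0.19, Sp. caerulea 0.1, Sp. lutea 0.043, Sp. rubra 0.044, Sp. viridis 0.247.
Prior × likelihood for each hypothesis:
  Sp. alba: 0.3384 × 0.19 = 0.064296
  Sp. caerulea: 0.1312 × 0.1 = 0.01312
  Sp. lutea: 0.0368 × 0.043 = 0.0015824
  Sp. rubra: 0.0608 × 0.044 = 0.0026752
  Sp. viridis: 0.4328 × 0.247 = 0.1069016
Total = 0.1885752.
P(Sp. alba | evidence) = 0.064296 / 0.1885752 ≈ 0.3410.

0.3410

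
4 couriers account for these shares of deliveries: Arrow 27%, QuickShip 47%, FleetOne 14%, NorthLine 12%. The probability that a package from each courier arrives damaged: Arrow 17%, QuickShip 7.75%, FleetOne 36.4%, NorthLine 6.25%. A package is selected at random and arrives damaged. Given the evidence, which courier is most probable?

By Bayes' rule, posterior ∝ prior × likelihood:
  Arrow: 0.27 × 0.17 = 0.0459
  QuickShip: 0.47 × 0.0775 = 0.036425
  FleetOne: 0.14 × 0.364 = 0.05096
  NorthLine: 0.12 × 0.0625 = 0.0075
Sum = 0.140785.
Largest term belongs to FleetOne, so FleetOne is most probable.

FleetOne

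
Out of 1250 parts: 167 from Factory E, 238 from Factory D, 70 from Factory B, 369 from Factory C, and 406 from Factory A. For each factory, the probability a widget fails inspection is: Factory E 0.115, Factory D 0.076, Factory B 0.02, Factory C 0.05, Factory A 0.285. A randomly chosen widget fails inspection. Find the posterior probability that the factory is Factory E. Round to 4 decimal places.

Compute prior × likelihood for every hypothesis:
  Factory E: 0.1336 × 0.115 = 0.015364
  Factory D: 0.1904 × 0.076 = 0.0144704
  Factory B: 0.056 × 0.02 = 0.00112
  Factory C: 0.2952 × 0.05 = 0.01476
  Factory A: 0.3248 × 0.285 = 0.092568
Sum = 0.1382824.
P(Factory E | evidence) = 0.015364 / 0.1382824 ≈ 0.1111.

0.1111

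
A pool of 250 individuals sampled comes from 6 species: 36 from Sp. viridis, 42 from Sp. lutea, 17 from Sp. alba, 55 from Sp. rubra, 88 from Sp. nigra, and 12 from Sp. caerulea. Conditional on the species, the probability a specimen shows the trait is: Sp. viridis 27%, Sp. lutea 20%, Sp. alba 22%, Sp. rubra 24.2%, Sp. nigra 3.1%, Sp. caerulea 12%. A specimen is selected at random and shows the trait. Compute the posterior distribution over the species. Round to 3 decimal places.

Compute prior × likelihood for every hypothesis:
  Sp. viridis: 0.144 × 0.27 = 0.03888
  Sp. lutea: 0.168 × 0.2 = 0.0336
  Sp. alba: 0.068 × 0.22 = 0.01496
  Sp. rubra: 0.22 × 0.242 = 0.05324
  Sp. nigra: 0.352 × 0.031 = 0.010912
  Sp. caerulea: 0.048 × 0.12 = 0.00576
Normalizing constant = 0.157352.
P(Sp. viridis | trait) = 0.03888/0.157352 ≈ 0.247
P(Sp. lutea | trait) = 0.0336/0.157352 ≈ 0.214
P(Sp. alba | trait) = 0.01496/0.157352 ≈ 0.095
P(Sp. rubra | trait) = 0.05324/0.157352 ≈ 0.338
P(Sp. nigra | trait) = 0.010912/0.157352 ≈ 0.069
P(Sp. caerulea | trait) = 0.00576/0.157352 ≈ 0.037

Sp. viridis 0.247, Sp. lutea 0.214, Sp. alba 0.095, Sp. rubra 0.338, Sp. nigra 0.069, Sp. caerulea 0.037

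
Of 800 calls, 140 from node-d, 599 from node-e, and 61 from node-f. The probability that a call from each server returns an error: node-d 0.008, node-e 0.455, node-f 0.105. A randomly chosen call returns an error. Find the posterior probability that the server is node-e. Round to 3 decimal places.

Compute prior × likelihood for every hypothesis:
  node-d: 0.175 × 0.008 = 0.0014
  node-e: 0.74875 × 0.455 = 0.34068125
  node-f: 0.07625 × 0.105 = 0.00800625
Normalizing constant = 0.3500875.
P(node-e | evidence) = 0.34068125 / 0.3500875 ≈ 0.973.

0.973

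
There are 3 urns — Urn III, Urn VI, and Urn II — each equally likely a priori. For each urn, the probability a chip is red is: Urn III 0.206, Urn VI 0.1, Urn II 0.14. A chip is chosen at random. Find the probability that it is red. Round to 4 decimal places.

Since the prior is uniform, the posterior is proportional to the likelihood:
  Urn III: 0.206
  Urn VI: 0.1
  Urn II: 0.14
P(red) = (1/3) × (0.206 + 0.1 + 0.14) = 0.446/3 ≈ 0.1487.

0.1487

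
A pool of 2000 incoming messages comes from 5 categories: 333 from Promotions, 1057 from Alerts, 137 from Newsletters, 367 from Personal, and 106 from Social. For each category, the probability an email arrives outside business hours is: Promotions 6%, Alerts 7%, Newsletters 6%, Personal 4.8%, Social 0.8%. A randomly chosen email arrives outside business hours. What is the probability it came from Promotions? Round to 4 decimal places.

0.1656

Prior × likelihood for each hypothesis:
  Promotions: 0.1665 × 0.06 = 0.00999
  Alerts: 0.5285 × 0.07 = 0.036995
  Newsletters: 0.0685 × 0.06 = 0.00411
  Personal: 0.1835 × 0.048 = 0.008808
  Social: 0.053 × 0.008 = 0.000424
Normalizing constant = 0.060327.
P(Promotions | evidence) = 0.00999 / 0.060327 ≈ 0.1656.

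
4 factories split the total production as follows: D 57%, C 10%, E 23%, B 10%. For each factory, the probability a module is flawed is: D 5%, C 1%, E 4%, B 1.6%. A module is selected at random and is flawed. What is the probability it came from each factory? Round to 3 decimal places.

Prior × likelihood for each hypothesis:
  D: 0.57 × 0.05 = 0.0285
  C: 0.1 × 0.01 = 0.001
  E: 0.23 × 0.04 = 0.0092
  B: 0.1 × 0.016 = 0.0016
Normalizing constant = 0.0403.
P(D | flawed) = 0.0285/0.0403 ≈ 0.707
P(C | flawed) = 0.001/0.0403 ≈ 0.025
P(E | flawed) = 0.0092/0.0403 ≈ 0.228
P(B | flawed) = 0.0016/0.0403 ≈ 0.040

D 0.707, C 0.025, E 0.228, B 0.040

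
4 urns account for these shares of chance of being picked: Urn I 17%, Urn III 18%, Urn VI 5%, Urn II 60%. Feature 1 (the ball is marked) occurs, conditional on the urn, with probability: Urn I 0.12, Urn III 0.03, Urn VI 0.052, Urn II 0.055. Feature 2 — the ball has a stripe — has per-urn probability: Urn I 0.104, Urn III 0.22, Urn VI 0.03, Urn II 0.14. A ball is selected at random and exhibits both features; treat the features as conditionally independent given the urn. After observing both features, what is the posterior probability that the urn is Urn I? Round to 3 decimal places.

Prior × likelihood for each hypothesis:
  Urn I: 0.17 × 0.12 × 0.104 = 0.0021216
  Urn III: 0.18 × 0.03 × 0.22 = 0.001188
  Urn VI: 0.05 × 0.052 × 0.03 = 0.000078
  Urn II: 0.6 × 0.055 × 0.14 = 0.00462
Sum = 0.0080076.
P(Urn I | evidence) = 0.0021216 / 0.0080076 ≈ 0.265.

0.265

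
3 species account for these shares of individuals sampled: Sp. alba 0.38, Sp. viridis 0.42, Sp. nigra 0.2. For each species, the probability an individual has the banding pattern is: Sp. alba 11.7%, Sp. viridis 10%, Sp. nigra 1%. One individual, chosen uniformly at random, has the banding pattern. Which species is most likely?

Unnormalized posteriors (prior × likelihood):
  Sp. alba: 0.38 × 0.117 = 0.04446
  Sp. viridis: 0.42 × 0.1 = 0.042
  Sp. nigra: 0.2 × 0.01 = 0.002
Total = 0.08846.
Largest term belongs to Sp. alba, so Sp. alba is most probable.

Sp. alba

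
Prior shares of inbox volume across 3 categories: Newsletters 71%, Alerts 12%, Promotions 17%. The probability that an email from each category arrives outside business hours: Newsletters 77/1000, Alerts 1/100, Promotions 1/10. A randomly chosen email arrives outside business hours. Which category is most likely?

Unnormalized posteriors (prior × likelihood):
  Newsletters: 0.71 × 0.077 = 0.05467
  Alerts: 0.12 × 0.01 = 0.0012
  Promotions: 0.17 × 0.1 = 0.017
Sum = 0.07287.
Largest term belongs to Newsletters, so Newsletters is most probable.

Newsletters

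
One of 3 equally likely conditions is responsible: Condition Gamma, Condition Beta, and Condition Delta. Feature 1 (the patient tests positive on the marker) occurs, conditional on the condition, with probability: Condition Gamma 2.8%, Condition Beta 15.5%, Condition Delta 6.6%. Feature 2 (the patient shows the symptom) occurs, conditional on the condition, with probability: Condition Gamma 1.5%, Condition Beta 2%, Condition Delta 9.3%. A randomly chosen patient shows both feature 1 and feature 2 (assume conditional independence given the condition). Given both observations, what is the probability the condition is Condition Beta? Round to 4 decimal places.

0.3210

Since the prior is uniform, the posterior is proportional to the likelihood:
  Condition Gamma: 0.028 × 0.015 = 0.00042
  Condition Beta: 0.155 × 0.02 = 0.0031
  Condition Delta: 0.066 × 0.093 = 0.006138
Sum = 0.009658.
P(Condition Beta | evidence) = 0.0031 / 0.009658 ≈ 0.3210.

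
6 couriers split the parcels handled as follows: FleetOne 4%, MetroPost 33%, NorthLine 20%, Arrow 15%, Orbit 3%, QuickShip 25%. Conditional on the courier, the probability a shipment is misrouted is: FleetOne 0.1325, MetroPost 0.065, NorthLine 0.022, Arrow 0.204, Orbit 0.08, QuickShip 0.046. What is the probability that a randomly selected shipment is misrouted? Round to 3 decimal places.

Compute prior × likelihood for every hypothesis:
  FleetOne: 0.04 × 0.1325 = 0.0053
  MetroPost: 0.33 × 0.065 = 0.02145
  NorthLine: 0.2 × 0.022 = 0.0044
  Arrow: 0.15 × 0.204 = 0.0306
  Orbit: 0.03 × 0.08 = 0.0024
  QuickShip: 0.25 × 0.046 = 0.0115
P(misrouted) = 0.0053 + 0.02145 + 0.0044 + 0.0306 + 0.0024 + 0.0115 = 0.07565 → 0.076.

0.076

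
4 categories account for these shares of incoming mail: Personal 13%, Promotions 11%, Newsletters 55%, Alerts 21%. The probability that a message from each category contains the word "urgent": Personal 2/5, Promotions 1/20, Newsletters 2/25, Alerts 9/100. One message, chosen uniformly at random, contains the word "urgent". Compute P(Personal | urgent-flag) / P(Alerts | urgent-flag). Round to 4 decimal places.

By Bayes' rule, posterior ∝ prior × likelihood:
  Personal: 0.13 × 0.4 = 0.052
  Promotions: 0.11 × 0.05 = 0.0055
  Newsletters: 0.55 × 0.08 = 0.044
  Alerts: 0.21 × 0.09 = 0.0189
Total = 0.1204.
The ratio is 0.052 / 0.0189 (the normalizer cancels) = 2.7513.

2.7513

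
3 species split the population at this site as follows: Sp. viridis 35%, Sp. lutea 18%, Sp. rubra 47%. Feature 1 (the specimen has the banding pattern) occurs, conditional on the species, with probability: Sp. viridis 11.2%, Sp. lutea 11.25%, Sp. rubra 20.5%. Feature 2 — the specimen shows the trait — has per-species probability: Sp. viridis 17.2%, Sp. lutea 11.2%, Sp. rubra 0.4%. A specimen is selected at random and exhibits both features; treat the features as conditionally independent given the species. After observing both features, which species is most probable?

Prior × likelihood for each hypothesis:
  Sp. viridis: 0.35 × 0.112 × 0.172 = 0.0067424
  Sp. lutea: 0.18 × 0.1125 × 0.112 = 0.002268
  Sp. rubra: 0.47 × 0.205 × 0.004 = 0.0003854
Normalizing constant = 0.0093958.
Largest term belongs to Sp. viridis, so Sp. viridis is most probable.

Sp. viridis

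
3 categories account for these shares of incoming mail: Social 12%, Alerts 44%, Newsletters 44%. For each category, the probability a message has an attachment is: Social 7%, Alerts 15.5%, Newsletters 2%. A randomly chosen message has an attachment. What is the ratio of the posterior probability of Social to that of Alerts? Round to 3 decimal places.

0.123

Unnormalized posteriors (prior × likelihood):
  Social: 0.12 × 0.07 = 0.0084
  Alerts: 0.44 × 0.155 = 0.0682
  Newsletters: 0.44 × 0.02 = 0.0088
Normalizing constant = 0.0854.
The ratio is 0.0084 / 0.0682 (the normalizer cancels) = 0.123.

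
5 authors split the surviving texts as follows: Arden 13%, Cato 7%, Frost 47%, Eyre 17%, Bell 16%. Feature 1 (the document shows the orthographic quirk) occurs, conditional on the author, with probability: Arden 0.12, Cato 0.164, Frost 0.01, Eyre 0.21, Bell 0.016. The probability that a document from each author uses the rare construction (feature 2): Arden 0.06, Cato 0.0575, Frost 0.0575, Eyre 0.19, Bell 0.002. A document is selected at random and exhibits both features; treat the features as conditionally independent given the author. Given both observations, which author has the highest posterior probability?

Prior × likelihood for each hypothesis:
  Arden: 0.13 × 0.12 × 0.06 = 0.000936
  Cato: 0.07 × 0.164 × 0.0575 = 0.0006601
  Frost: 0.47 × 0.01 × 0.0575 = 0.00027025
  Eyre: 0.17 × 0.21 × 0.19 = 0.006783
  Bell: 0.16 × 0.016 × 0.002 = 0.00000512
Sum = 0.00865447.
Largest term belongs to Eyre, so Eyre is most probable.

Eyre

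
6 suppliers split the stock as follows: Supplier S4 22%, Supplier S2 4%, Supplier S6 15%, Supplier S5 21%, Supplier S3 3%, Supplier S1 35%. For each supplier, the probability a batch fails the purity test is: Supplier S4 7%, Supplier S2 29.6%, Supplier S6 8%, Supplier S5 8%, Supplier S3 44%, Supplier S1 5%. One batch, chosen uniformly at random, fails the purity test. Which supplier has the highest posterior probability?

Unnormalized posteriors (prior × likelihood):
  Supplier S4: 0.22 × 0.07 = 0.0154
  Supplier S2: 0.04 × 0.296 = 0.01184
  Supplier S6: 0.15 × 0.08 = 0.012
  Supplier S5: 0.21 × 0.08 = 0.0168
  Supplier S3: 0.03 × 0.44 = 0.0132
  Supplier S1: 0.35 × 0.05 = 0.0175
Sum = 0.08674.
Largest term belongs to Supplier S1, so Supplier S1 is most probable.

Supplier S1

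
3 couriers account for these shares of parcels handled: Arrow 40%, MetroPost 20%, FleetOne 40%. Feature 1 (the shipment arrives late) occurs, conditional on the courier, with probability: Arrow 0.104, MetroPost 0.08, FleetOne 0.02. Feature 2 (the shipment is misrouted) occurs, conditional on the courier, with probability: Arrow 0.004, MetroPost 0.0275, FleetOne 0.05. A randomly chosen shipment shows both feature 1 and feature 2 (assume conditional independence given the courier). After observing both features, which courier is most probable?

By Bayes' rule, posterior ∝ prior × likelihood:
  Arrow: 0.4 × 0.104 × 0.004 = 0.0001664
  MetroPost: 0.2 × 0.08 × 0.0275 = 0.00044
  FleetOne: 0.4 × 0.02 × 0.05 = 0.0004
Sum = 0.0010064.
Largest term belongs to MetroPost, so MetroPost is most probable.

MetroPost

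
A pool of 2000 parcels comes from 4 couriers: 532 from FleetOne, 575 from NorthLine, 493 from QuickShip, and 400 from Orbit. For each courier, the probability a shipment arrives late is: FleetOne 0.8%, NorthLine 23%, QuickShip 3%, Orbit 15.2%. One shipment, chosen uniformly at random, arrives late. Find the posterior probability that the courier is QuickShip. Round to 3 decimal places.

0.070

Prior × likelihood for each hypothesis:
  FleetOne: 0.266 × 0.008 = 0.002128
  NorthLine: 0.2875 × 0.23 = 0.066125
  QuickShip: 0.2465 × 0.03 = 0.007395
  Orbit: 0.2 × 0.152 = 0.0304
Normalizing constant = 0.106048.
P(QuickShip | evidence) = 0.007395 / 0.106048 ≈ 0.070.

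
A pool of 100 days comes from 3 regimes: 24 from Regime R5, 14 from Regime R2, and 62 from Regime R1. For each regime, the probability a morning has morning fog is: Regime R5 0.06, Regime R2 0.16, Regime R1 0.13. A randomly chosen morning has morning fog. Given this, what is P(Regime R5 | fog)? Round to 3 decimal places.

Compute prior × likelihood for every hypothesis:
  Regime R5: 0.24 × 0.06 = 0.0144
  Regime R2: 0.14 × 0.16 = 0.0224
  Regime R1: 0.62 × 0.13 = 0.0806
Sum = 0.1174.
P(Regime R5 | evidence) = 0.0144 / 0.1174 ≈ 0.123.

0.123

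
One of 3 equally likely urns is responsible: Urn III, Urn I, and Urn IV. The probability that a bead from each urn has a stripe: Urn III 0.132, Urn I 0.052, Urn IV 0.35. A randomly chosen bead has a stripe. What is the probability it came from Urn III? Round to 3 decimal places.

0.247

Since the prior is uniform, the posterior is proportional to the likelihood:
  Urn III: 0.132
  Urn I: 0.052
  Urn IV: 0.35
Normalizing constant = 0.534.
P(Urn III | evidence) = 0.132 / 0.534 ≈ 0.247.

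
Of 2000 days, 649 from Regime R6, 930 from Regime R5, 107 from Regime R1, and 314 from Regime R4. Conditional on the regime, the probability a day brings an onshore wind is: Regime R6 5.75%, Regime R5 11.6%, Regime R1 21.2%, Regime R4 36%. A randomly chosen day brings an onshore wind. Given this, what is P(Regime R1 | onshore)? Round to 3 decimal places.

0.081

By Bayes' rule, posterior ∝ prior × likelihood:
  Regime R6: 0.3245 × 0.0575 = 0.01865875
  Regime R5: 0.465 × 0.116 = 0.05394
  Regime R1: 0.0535 × 0.212 = 0.011342
  Regime R4: 0.157 × 0.36 = 0.05652
Normalizing constant = 0.14046075.
P(Regime R1 | evidence) = 0.011342 / 0.14046075 ≈ 0.081.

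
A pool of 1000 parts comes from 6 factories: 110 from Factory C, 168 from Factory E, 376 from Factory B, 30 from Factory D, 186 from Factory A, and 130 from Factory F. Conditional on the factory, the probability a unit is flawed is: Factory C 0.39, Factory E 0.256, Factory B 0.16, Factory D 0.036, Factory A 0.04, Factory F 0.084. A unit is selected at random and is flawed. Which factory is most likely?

Compute prior × likelihood for every hypothesis:
  Factory C: 0.11 × 0.39 = 0.0429
  Factory E: 0.168 × 0.256 = 0.043008
  Factory B: 0.376 × 0.16 = 0.06016
  Factory D: 0.03 × 0.036 = 0.00108
  Factory A: 0.186 × 0.04 = 0.00744
  Factory F: 0.13 × 0.084 = 0.01092
Normalizing constant = 0.165508.
Largest term belongs to Factory B, so Factory B is most probable.

Factory B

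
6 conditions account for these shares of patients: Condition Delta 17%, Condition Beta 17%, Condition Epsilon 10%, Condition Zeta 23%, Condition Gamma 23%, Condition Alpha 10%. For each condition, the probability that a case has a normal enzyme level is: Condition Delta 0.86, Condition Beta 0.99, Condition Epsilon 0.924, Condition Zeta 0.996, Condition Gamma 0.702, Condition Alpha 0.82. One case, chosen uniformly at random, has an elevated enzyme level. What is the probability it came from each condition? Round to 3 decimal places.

Condition Delta 0.197, Condition Beta 0.014, Condition Epsilon 0.063, Condition Zeta 0.008, Condition Gamma 0.569, Condition Alpha 0.149

Taking complements, P(elevated | each) = Condition Delta 0.14, Condition Beta 0.01, Condition Epsilon 0.076, Condition Zeta 0.004, Condition Gamma 0.298, Condition Alpha 0.18.
Compute prior × likelihood for every hypothesis:
  Condition Delta: 0.17 × 0.14 = 0.0238
  Condition Beta: 0.17 × 0.01 = 0.0017
  Condition Epsilon: 0.1 × 0.076 = 0.0076
  Condition Zeta: 0.23 × 0.004 = 0.00092
  Condition Gamma: 0.23 × 0.298 = 0.06854
  Condition Alpha: 0.1 × 0.18 = 0.018
Total = 0.12056.
P(Condition Delta | elevated) = 0.0238/0.12056 ≈ 0.197
P(Condition Beta | elevated) = 0.0017/0.12056 ≈ 0.014
P(Condition Epsilon | elevated) = 0.0076/0.12056 ≈ 0.063
P(Condition Zeta | elevated) = 0.00092/0.12056 ≈ 0.008
P(Condition Gamma | elevated) = 0.06854/0.12056 ≈ 0.569
P(Condition Alpha | elevated) = 0.018/0.12056 ≈ 0.149
(Check: 0.197+0.014+0.063+0.008+0.569+0.149 = 1.000.)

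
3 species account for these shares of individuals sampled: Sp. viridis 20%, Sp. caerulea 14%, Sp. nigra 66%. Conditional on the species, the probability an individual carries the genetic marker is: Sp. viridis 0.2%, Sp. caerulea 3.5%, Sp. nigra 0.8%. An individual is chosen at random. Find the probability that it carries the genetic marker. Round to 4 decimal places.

0.0106

By Bayes' rule, posterior ∝ prior × likelihood:
  Sp. viridis: 0.2 × 0.002 = 0.0004
  Sp. caerulea: 0.14 × 0.035 = 0.0049
  Sp. nigra: 0.66 × 0.008 = 0.00528
P(marker) = 0.0004 + 0.0049 + 0.00528 = 0.01058 → 0.0106.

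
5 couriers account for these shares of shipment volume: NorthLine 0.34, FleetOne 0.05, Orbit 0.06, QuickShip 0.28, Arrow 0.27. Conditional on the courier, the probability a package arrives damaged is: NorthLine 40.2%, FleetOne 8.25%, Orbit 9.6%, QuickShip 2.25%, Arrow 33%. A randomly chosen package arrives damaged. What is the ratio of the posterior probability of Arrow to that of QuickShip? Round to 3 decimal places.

Compute prior × likelihood for every hypothesis:
  NorthLine: 0.34 × 0.402 = 0.13668
  FleetOne: 0.05 × 0.0825 = 0.004125
  Orbit: 0.06 × 0.096 = 0.00576
  QuickShip: 0.28 × 0.0225 = 0.0063
  Arrow: 0.27 × 0.33 = 0.0891
Normalizing constant = 0.241965.
The ratio is 0.0891 / 0.0063 (the normalizer cancels) = 14.143.

14.143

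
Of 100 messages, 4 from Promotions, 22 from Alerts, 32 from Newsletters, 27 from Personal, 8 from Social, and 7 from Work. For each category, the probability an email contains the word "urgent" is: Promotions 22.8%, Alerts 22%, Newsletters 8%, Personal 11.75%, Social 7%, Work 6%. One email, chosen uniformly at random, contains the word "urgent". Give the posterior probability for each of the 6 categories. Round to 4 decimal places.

Compute prior × likelihood for every hypothesis:
  Promotions: 0.04 × 0.228 = 0.00912
  Alerts: 0.22 × 0.22 = 0.0484
  Newsletters: 0.32 × 0.08 = 0.0256
  Personal: 0.27 × 0.1175 = 0.031725
  Social: 0.08 × 0.07 = 0.0056
  Work: 0.07 × 0.06 = 0.0042
Sum = 0.124645.
P(Promotions | urgent-flag) = 0.00912/0.124645 ≈ 0.0732
P(Alerts | urgent-flag) = 0.0484/0.124645 ≈ 0.3883
P(Newsletters | urgent-flag) = 0.0256/0.124645 ≈ 0.2054
P(Personal | urgent-flag) = 0.031725/0.124645 ≈ 0.2545
P(Social | urgent-flag) = 0.0056/0.124645 ≈ 0.0449
P(Work | urgent-flag) = 0.0042/0.124645 ≈ 0.0337

Promotions 0.0732, Alerts 0.3883, Newsletters 0.2054, Personal 0.2545, Social 0.0449, Work 0.0337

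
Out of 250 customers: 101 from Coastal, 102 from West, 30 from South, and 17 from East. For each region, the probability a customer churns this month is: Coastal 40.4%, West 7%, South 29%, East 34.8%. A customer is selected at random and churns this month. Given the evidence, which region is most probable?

Coastal

By Bayes' rule, posterior ∝ prior × likelihood:
  Coastal: 0.404 × 0.404 = 0.163216
  West: 0.408 × 0.07 = 0.02856
  South: 0.12 × 0.29 = 0.0348
  East: 0.068 × 0.348 = 0.023664
Normalizing constant = 0.25024.
Largest term belongs to Coastal, so Coastal is most probable.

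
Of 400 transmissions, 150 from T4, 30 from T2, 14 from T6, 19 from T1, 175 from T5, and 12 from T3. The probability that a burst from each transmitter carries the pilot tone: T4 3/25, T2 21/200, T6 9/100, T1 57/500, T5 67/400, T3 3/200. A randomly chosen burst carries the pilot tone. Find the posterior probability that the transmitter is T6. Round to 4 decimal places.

0.0233

Unnormalized posteriors (prior × likelihood):
  T4: 0.375 × 0.12 = 0.045
  T2: 0.075 × 0.105 = 0.007875
  T6: 0.035 × 0.09 = 0.00315
  T1: 0.0475 × 0.114 = 0.005415
  T5: 0.4375 × 0.1675 = 0.07328125
  T3: 0.03 × 0.015 = 0.00045
Normalizing constant = 0.13517125.
P(T6 | evidence) = 0.00315 / 0.13517125 ≈ 0.0233.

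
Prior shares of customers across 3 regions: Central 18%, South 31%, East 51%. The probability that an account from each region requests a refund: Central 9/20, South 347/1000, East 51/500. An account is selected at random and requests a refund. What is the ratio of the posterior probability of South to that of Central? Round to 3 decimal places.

1.328

Unnormalized posteriors (prior × likelihood):
  Central: 0.18 × 0.45 = 0.081
  South: 0.31 × 0.347 = 0.10757
  East: 0.51 × 0.102 = 0.05202
Sum = 0.24059.
The ratio is 0.10757 / 0.081 (the normalizer cancels) = 1.328.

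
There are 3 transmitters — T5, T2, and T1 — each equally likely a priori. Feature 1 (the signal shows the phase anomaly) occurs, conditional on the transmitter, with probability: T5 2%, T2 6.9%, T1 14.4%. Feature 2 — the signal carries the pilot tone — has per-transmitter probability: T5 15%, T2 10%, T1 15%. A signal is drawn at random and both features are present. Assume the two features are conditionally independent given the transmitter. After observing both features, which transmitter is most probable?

Since the prior is uniform, the posterior is proportional to the likelihood:
  T5: 0.02 × 0.15 = 0.003
  T2: 0.069 × 0.1 = 0.0069
  T1: 0.144 × 0.15 = 0.0216
Normalizing constant = 0.0315.
Largest term belongs to T1, so T1 is most probable.

T1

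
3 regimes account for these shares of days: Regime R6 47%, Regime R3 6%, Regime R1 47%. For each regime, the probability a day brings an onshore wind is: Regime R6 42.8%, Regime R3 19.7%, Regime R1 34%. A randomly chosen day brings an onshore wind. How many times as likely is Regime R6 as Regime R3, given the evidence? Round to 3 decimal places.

17.019

Compute prior × likelihood for every hypothesis:
  Regime R6: 0.47 × 0.428 = 0.20116
  Regime R3: 0.06 × 0.197 = 0.01182
  Regime R1: 0.47 × 0.34 = 0.1598
Normalizing constant = 0.37278.
The ratio is 0.20116 / 0.01182 (the normalizer cancels) = 17.019.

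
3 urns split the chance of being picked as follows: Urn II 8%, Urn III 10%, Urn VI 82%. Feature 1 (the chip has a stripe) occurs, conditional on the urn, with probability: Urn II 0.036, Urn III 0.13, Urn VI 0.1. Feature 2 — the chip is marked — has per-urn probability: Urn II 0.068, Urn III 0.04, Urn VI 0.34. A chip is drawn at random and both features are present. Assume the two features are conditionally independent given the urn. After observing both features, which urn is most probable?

Prior × likelihood for each hypothesis:
  Urn II: 0.08 × 0.036 × 0.068 = 0.00019584
  Urn III: 0.1 × 0.13 × 0.04 = 0.00052
  Urn VI: 0.82 × 0.1 × 0.34 = 0.02788
Sum = 0.02859584.
Largest term belongs to Urn VI, so Urn VI is most probable.

Urn VI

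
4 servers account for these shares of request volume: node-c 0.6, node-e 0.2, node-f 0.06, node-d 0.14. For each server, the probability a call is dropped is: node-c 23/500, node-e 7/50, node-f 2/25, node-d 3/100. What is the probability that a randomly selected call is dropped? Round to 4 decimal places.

0.0646

By Bayes' rule, posterior ∝ prior × likelihood:
  node-c: 0.6 × 0.046 = 0.0276
  node-e: 0.2 × 0.14 = 0.028
  node-f: 0.06 × 0.08 = 0.0048
  node-d: 0.14 × 0.03 = 0.0042
P(dropped) = 0.0276 + 0.028 + 0.0048 + 0.0042 = 0.0646 → 0.0646.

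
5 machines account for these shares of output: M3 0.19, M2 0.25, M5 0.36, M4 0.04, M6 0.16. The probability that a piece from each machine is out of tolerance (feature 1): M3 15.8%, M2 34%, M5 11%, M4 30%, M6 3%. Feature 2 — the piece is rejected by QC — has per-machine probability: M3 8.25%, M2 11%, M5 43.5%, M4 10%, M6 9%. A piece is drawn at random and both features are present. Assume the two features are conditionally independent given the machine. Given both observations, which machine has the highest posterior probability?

Unnormalized posteriors (prior × likelihood):
  M3: 0.19 × 0.158 × 0.0825 = 0.00247665
  M2: 0.25 × 0.34 × 0.11 = 0.00935
  M5: 0.36 × 0.11 × 0.435 = 0.017226
  M4: 0.04 × 0.3 × 0.1 = 0.0012
  M6: 0.16 × 0.03 × 0.09 = 0.000432
Total = 0.03068465.
Largest term belongs to M5, so M5 is most probable.

M5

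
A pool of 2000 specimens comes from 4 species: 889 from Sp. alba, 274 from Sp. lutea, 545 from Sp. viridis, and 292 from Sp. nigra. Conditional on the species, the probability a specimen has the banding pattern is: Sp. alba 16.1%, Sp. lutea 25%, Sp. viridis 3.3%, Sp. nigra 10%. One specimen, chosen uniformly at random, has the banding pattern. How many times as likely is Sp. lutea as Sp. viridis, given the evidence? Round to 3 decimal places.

3.809

By Bayes' rule, posterior ∝ prior × likelihood:
  Sp. alba: 0.4445 × 0.161 = 0.0715645
  Sp. lutea: 0.137 × 0.25 = 0.03425
  Sp. viridis: 0.2725 × 0.033 = 0.0089925
  Sp. nigra: 0.146 × 0.1 = 0.0146
Total = 0.129407.
The ratio is 0.03425 / 0.0089925 (the normalizer cancels) = 3.809.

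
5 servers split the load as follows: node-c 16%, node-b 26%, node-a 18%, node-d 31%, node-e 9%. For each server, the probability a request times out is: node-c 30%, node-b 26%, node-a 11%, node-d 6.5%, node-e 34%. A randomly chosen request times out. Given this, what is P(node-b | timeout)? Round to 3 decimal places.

0.363

Unnormalized posteriors (prior × likelihood):
  node-c: 0.16 × 0.3 = 0.048
  node-b: 0.26 × 0.26 = 0.0676
  node-a: 0.18 × 0.11 = 0.0198
  node-d: 0.31 × 0.065 = 0.02015
  node-e: 0.09 × 0.34 = 0.0306
Normalizing constant = 0.18615.
P(node-b | evidence) = 0.0676 / 0.18615 ≈ 0.363.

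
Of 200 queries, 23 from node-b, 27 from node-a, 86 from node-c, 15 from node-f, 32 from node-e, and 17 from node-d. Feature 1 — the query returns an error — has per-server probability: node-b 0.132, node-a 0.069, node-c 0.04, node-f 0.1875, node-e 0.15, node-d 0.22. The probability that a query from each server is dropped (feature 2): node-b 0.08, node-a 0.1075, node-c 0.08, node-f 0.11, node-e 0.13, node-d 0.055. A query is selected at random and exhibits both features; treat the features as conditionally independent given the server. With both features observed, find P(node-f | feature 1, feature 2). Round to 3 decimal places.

Unnormalized posteriors (prior × likelihood):
  node-b: 0.115 × 0.132 × 0.08 = 0.0012144
  node-a: 0.135 × 0.069 × 0.1075 = 0.0010013625
  node-c: 0.43 × 0.04 × 0.08 = 0.001376
  node-f: 0.075 × 0.1875 × 0.11 = 0.001546875
  node-e: 0.16 × 0.15 × 0.13 = 0.00312
  node-d: 0.085 × 0.22 × 0.055 = 0.0010285
Sum = 0.0092871375.
P(node-f | evidence) = 0.001546875 / 0.0092871375 ≈ 0.167.

0.167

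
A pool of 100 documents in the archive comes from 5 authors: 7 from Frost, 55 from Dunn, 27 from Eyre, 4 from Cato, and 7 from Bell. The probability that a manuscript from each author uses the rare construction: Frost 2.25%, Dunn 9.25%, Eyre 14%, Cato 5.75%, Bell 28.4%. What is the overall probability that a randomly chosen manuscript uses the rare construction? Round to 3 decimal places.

Unnormalized posteriors (prior × likelihood):
  Frost: 0.07 × 0.0225 = 0.001575
  Dunn: 0.55 × 0.0925 = 0.050875
  Eyre: 0.27 × 0.14 = 0.0378
  Cato: 0.04 × 0.0575 = 0.0023
  Bell: 0.07 × 0.284 = 0.01988
P(rare-form) = 0.001575 + 0.050875 + 0.0378 + 0.0023 + 0.01988 = 0.11243 → 0.112.

0.112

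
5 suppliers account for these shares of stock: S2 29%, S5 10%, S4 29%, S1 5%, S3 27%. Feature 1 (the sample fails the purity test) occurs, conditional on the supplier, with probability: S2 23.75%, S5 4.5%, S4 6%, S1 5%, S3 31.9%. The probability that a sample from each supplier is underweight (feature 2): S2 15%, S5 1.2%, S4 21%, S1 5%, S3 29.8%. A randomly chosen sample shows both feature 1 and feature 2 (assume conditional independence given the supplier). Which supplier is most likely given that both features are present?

S3

Compute prior × likelihood for every hypothesis:
  S2: 0.29 × 0.2375 × 0.15 = 0.01033125
  S5: 0.1 × 0.045 × 0.012 = 0.000054
  S4: 0.29 × 0.06 × 0.21 = 0.003654
  S1: 0.05 × 0.05 × 0.05 = 0.000125
  S3: 0.27 × 0.319 × 0.298 = 0.02566674
Total = 0.03983099.
Largest term belongs to S3, so S3 is most probable.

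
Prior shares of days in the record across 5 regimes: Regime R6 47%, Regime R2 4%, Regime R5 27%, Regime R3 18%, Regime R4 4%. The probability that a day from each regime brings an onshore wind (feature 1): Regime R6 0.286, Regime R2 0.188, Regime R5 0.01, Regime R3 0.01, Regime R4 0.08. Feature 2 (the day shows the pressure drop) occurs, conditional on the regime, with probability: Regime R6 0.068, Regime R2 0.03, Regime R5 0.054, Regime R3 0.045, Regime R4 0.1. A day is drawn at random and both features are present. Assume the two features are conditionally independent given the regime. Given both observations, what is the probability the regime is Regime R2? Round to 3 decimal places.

0.023

Prior × likelihood for each hypothesis:
  Regime R6: 0.47 × 0.286 × 0.068 = 0.00914056
  Regime R2: 0.04 × 0.188 × 0.03 = 0.0002256
  Regime R5: 0.27 × 0.01 × 0.054 = 0.0001458
  Regime R3: 0.18 × 0.01 × 0.045 = 0.000081
  Regime R4: 0.04 × 0.08 × 0.1 = 0.00032
Normalizing constant = 0.00991296.
P(Regime R2 | evidence) = 0.0002256 / 0.00991296 ≈ 0.023.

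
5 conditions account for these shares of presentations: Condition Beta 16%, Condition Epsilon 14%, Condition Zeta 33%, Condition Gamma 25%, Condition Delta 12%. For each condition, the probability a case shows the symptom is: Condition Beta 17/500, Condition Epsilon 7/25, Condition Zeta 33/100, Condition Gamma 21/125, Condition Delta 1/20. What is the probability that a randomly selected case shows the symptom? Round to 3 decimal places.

0.202

Unnormalized posteriors (prior × likelihood):
  Condition Beta: 0.16 × 0.034 = 0.00544
  Condition Epsilon: 0.14 × 0.28 = 0.0392
  Condition Zeta: 0.33 × 0.33 = 0.1089
  Condition Gamma: 0.25 × 0.168 = 0.042
  Condition Delta: 0.12 × 0.05 = 0.006
P(symptomatic) = 0.00544 + 0.0392 + 0.1089 + 0.042 + 0.006 = 0.20154 → 0.202.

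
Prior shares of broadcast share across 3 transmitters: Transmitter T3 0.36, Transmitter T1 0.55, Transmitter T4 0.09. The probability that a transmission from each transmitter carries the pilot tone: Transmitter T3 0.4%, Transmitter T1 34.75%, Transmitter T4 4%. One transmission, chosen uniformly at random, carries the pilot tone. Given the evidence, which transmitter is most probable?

Compute prior × likelihood for every hypothesis:
  Transmitter T3: 0.36 × 0.004 = 0.00144
  Transmitter T1: 0.55 × 0.3475 = 0.191125
  Transmitter T4: 0.09 × 0.04 = 0.0036
Total = 0.196165.
Largest term belongs to Transmitter T1, so Transmitter T1 is most probable.

Transmitter T1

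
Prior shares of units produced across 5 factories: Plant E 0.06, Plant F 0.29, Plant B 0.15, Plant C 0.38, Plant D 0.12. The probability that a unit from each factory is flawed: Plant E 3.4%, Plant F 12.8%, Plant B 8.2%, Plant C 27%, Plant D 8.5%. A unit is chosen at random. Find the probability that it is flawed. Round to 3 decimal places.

0.164

Unnormalized posteriors (prior × likelihood):
  Plant E: 0.06 × 0.034 = 0.00204
  Plant F: 0.29 × 0.128 = 0.03712
  Plant B: 0.15 × 0.082 = 0.0123
  Plant C: 0.38 × 0.27 = 0.1026
  Plant D: 0.12 × 0.085 = 0.0102
P(flawed) = 0.00204 + 0.03712 + 0.0123 + 0.1026 + 0.0102 = 0.16426 → 0.164.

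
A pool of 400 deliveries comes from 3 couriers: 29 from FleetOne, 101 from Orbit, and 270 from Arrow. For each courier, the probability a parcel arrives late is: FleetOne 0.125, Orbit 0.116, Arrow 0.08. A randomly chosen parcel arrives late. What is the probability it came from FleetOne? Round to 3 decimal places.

Compute prior × likelihood for every hypothesis:
  FleetOne: 0.0725 × 0.125 = 0.0090625
  Orbit: 0.2525 × 0.116 = 0.02929
  Arrow: 0.675 × 0.08 = 0.054
Total = 0.0923525.
P(FleetOne | evidence) = 0.0090625 / 0.0923525 ≈ 0.098.

0.098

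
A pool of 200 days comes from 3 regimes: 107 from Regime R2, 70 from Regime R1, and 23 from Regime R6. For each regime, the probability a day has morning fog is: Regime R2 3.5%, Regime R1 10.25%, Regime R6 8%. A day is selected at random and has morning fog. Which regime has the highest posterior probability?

By Bayes' rule, posterior ∝ prior × likelihood:
  Regime R2: 0.535 × 0.035 = 0.018725
  Regime R1: 0.35 × 0.1025 = 0.035875
  Regime R6: 0.115 × 0.08 = 0.0092
Sum = 0.0638.
Largest term belongs to Regime R1, so Regime R1 is most probable.

Regime R1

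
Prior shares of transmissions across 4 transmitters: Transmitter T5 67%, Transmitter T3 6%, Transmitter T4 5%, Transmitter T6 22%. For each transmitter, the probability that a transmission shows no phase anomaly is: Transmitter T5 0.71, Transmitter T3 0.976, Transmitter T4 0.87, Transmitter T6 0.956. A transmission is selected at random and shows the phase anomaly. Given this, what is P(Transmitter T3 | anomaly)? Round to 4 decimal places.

Taking complements, P(anomaly | each) = Transmitter T5 0.29, Transmitter T3 0.024, Transmitter T4 0.13, Transmitter T6 0.044.
Prior × likelihood for each hypothesis:
  Transmitter T5: 0.67 × 0.29 = 0.1943
  Transmitter T3: 0.06 × 0.024 = 0.00144
  Transmitter T4: 0.05 × 0.13 = 0.0065
  Transmitter T6: 0.22 × 0.044 = 0.00968
Normalizing constant = 0.21192.
P(Transmitter T3 | evidence) = 0.00144 / 0.21192 ≈ 0.0068.

0.0068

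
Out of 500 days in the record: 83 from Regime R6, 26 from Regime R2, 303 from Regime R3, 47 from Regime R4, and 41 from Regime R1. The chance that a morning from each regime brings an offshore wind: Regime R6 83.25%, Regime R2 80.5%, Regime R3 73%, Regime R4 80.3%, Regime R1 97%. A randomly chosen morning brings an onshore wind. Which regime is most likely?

Regime R3

Taking complements, P(onshore | each) = Regime R6 0.1675, Regime R2 0.195, Regime R3 0.27, Regime R4 0.197, Regime R1 0.03.
Unnormalized posteriors (prior × likelihood):
  Regime R6: 0.166 × 0.1675 = 0.027805
  Regime R2: 0.052 × 0.195 = 0.01014
  Regime R3: 0.606 × 0.27 = 0.16362
  Regime R4: 0.094 × 0.197 = 0.018518
  Regime R1: 0.082 × 0.03 = 0.00246
Total = 0.222543.
Largest term belongs to Regime R3, so Regime R3 is most probable.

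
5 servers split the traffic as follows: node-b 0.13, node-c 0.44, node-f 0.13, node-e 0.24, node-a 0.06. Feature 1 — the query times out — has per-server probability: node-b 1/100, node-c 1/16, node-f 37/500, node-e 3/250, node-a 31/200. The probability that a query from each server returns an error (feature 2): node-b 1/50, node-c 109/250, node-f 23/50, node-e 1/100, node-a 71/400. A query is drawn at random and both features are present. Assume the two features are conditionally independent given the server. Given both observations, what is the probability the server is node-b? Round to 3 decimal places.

Compute prior × likelihood for every hypothesis:
  node-b: 0.13 × 0.01 × 0.02 = 0.000026
  node-c: 0.44 × 0.0625 × 0.436 = 0.01199
  node-f: 0.13 × 0.074 × 0.46 = 0.0044252
  node-e: 0.24 × 0.012 × 0.01 = 0.0000288
  node-a: 0.06 × 0.155 × 0.1775 = 0.00165075
Total = 0.01812075.
P(node-b | evidence) = 0.000026 / 0.01812075 ≈ 0.001.

0.001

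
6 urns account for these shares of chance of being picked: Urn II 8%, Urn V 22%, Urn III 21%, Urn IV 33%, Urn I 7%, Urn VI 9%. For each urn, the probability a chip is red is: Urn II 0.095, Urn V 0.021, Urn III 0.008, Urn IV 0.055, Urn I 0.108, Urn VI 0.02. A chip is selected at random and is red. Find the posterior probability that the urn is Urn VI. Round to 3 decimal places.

0.043

Compute prior × likelihood for every hypothesis:
  Urn II: 0.08 × 0.095 = 0.0076
  Urn V: 0.22 × 0.021 = 0.00462
  Urn III: 0.21 × 0.008 = 0.00168
  Urn IV: 0.33 × 0.055 = 0.01815
  Urn I: 0.07 × 0.108 = 0.00756
  Urn VI: 0.09 × 0.02 = 0.0018
Normalizing constant = 0.04141.
P(Urn VI | evidence) = 0.0018 / 0.04141 ≈ 0.043.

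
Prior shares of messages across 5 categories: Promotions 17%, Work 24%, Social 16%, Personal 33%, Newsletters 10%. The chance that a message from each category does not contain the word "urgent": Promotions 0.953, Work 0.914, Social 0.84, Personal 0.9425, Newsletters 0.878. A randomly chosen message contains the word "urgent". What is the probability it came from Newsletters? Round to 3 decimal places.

Taking complements, P(urgent-flag | each) = Promotions 0.047, Work 0.086, Social 0.16, Personal 0.0575, Newsletters 0.122.
Prior × likelihood for each hypothesis:
  Promotions: 0.17 × 0.047 = 0.00799
  Work: 0.24 × 0.086 = 0.02064
  Social: 0.16 × 0.16 = 0.0256
  Personal: 0.33 × 0.0575 = 0.018975
  Newsletters: 0.1 × 0.122 = 0.0122
Normalizing constant = 0.085405.
P(Newsletters | evidence) = 0.0122 / 0.085405 ≈ 0.143.

0.143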